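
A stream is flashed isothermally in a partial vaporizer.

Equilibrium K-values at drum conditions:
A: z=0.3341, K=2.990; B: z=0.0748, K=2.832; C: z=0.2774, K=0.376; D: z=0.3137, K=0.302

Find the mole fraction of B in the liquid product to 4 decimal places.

Rachford–Rice: g(ψ) = Σ zᵢ(Kᵢ−1)/(1+ψ(Kᵢ−1)) = 0.
Check two-phase: ΣzᵢKᵢ = 1.4098 > 1 and Σzᵢ/Kᵢ = 1.9147 > 1, so g(0) = 0.4098 > 0 and g(1) = -0.9147 < 0.
Newton–Raphson from ψ = 0.49:
  ψ = 0.4900: g = -0.17328, g' = -0.9860 → ψ = 0.3143
  ψ = 0.3143: g = 0.00021, g' = -1.0199 → ψ = 0.3145
Converged at ψ = 0.3145.
Compositions from xᵢ = zᵢ/(1+ψ(Kᵢ−1)), yᵢ = Kᵢxᵢ:
  A: x = 0.2055, y = 0.6145
  B: x = 0.0475, y = 0.1344
  C: x = 0.3451, y = 0.1298
  D: x = 0.4019, y = 0.1214

x_B = 0.0475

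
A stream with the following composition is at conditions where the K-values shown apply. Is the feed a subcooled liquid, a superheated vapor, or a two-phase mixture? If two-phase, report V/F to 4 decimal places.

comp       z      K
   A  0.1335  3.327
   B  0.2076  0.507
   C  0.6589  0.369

ΣzᵢKᵢ = 0.7925; Σzᵢ/Kᵢ = 2.2352.
Since ΣzᵢKᵢ < 1 the mixture is below its bubble point — single liquid phase.

subcooled liquid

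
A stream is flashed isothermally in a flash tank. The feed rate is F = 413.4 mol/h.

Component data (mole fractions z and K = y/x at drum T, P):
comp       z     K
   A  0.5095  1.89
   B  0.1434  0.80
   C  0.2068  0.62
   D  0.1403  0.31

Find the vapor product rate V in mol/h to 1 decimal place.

V = 244.1 mol/h

Material balance + equilibrium reduce to Σ zᵢ(Kᵢ−1)/(1+ψ(Kᵢ−1)) = 0.
Check two-phase: ΣzᵢKᵢ = 1.2494 > 1 and Σzᵢ/Kᵢ = 1.2350 > 1, so g(0) = 0.2494 > 0 and g(1) = -0.2350 < 0.
Newton iteration, ψ⁰ = 0.5:
  ψ = 0.5000: g = 0.03713, g' = -0.4016 → ψ = 0.5925
  ψ = 0.5925: g = -0.00080, g' = -0.4212 → ψ = 0.5906
Converged at ψ = 0.5906.
Then V = ψ·F = 0.5906·413.4 = 244.1 mol/h and L = F − V = 169.3 mol/h.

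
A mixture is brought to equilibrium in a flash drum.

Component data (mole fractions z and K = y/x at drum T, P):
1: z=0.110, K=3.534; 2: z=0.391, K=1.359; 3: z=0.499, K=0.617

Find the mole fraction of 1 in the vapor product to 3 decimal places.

Newton–Raphson from V/F = 0.39:
  V/F = 0.390: g = 0.0386, g' = -0.319 → V/F = 0.511
  V/F = 0.511: g = 0.0024, g' = -0.283 → V/F = 0.520
Converged at V/F = 0.520.
Compositions from xᵢ = zᵢ/(1+V/F(Kᵢ−1)), yᵢ = Kᵢxᵢ:
  1: x = 0.047, y = 0.168
  2: x = 0.330, y = 0.448
  3: x = 0.623, y = 0.384

y_1 = 0.168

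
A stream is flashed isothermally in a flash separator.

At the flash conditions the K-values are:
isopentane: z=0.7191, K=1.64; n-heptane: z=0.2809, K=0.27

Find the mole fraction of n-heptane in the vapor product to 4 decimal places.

y_n-heptane = 0.1261

Rachford–Rice: g(β) = Σ zᵢ(Kᵢ−1)/(1+β(Kᵢ−1)) = 0.
g(0) = ΣzᵢKᵢ − 1 = 0.2552 and g(1) = 1 − Σzᵢ/Kᵢ = -0.4788, so a root lies in (0, 1).
Iterate (Newton) starting at β = 0.69:
  β = 0.6900: g = -0.09393, g' = -0.7495 → β = 0.5647
  β = 0.5647: g = -0.01081, g' = -0.5922 → β = 0.5464
  β = 0.5464: g = -0.00015, g' = -0.5760 → β = 0.5462
Converged at β = 0.5462.
Compositions from xᵢ = zᵢ/(1+β(Kᵢ−1)), yᵢ = Kᵢxᵢ:
  isopentane: x = 0.5328, y = 0.8739
  n-heptane: x = 0.4672, y = 0.1261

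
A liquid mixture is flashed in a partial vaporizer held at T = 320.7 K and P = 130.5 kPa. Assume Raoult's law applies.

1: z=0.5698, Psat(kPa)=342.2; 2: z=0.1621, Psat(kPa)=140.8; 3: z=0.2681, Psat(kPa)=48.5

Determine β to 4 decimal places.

β = 0.9000

Raoult's law: Kᵢ = Pᵢˢᵃᵗ/P = Pᵢˢᵃᵗ/130.5.
  K_1 = 342.2/130.5 = 2.622222, K_2 = 140.8/130.5 = 1.078927, K_3 = 48.5/130.5 = 0.371648
Rachford–Rice: g(β) = Σ zᵢ(Kᵢ−1)/(1+β(Kᵢ−1)) = 0.
g(0) = ΣzᵢKᵢ − 1 = 0.7687 and g(1) = 1 − Σzᵢ/Kᵢ = -0.0889, so a root lies in (0, 1).
Newton–Raphson from β = 0.5:
  β = 0.5000: g = 0.27705, g' = -0.6831 → β = 0.9056
  β = 0.9056: g = -0.00455, g' = -0.8167 → β = 0.9000
Converged at β = 0.9000.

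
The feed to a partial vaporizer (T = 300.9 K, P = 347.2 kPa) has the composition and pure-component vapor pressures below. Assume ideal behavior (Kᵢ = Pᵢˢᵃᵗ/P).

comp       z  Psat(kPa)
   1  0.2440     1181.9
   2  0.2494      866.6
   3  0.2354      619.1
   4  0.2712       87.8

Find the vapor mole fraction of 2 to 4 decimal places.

y_2 = 0.2865

Raoult's law: Kᵢ = Pᵢˢᵃᵗ/P = Pᵢˢᵃᵗ/347.2.
  K_1 = 1181.9/347.2 = 3.404090, K_2 = 866.6/347.2 = 2.495968, K_3 = 619.1/347.2 = 1.783122, K_4 = 87.8/347.2 = 0.252880
Rachford–Rice: g(β) = Σ zᵢ(Kᵢ−1)/(1+β(Kᵢ−1)) = 0.
Check two-phase: ΣzᵢKᵢ = 1.9414 > 1 and Σzᵢ/Kᵢ = 1.3761 > 1, so g(0) = 0.9414 > 0 and g(1) = -0.3761 < 0.
Newton–Raphson from β = 0.5:
  β = 0.5000: g = 0.28886, g' = -0.9338 → β = 0.8093
  β = 0.8093: g = -0.03180, g' = -1.2994 → β = 0.7849
  β = 0.7849: g = -0.00090, g' = -1.2275 → β = 0.7841
Converged at β = 0.7841.
Compositions from xᵢ = zᵢ/(1+β(Kᵢ−1)), yᵢ = Kᵢxᵢ:
  1: x = 0.0846, y = 0.2879
  2: x = 0.1148, y = 0.2865
  3: x = 0.1458, y = 0.2601
  4: x = 0.6548, y = 0.1656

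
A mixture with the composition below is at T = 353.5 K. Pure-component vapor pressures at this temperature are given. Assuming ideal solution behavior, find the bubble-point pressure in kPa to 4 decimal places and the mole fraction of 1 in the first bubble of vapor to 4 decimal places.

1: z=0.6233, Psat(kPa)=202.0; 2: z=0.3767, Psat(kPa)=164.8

At the bubble point ψ → 0, so ΣzᵢKᵢ = 1 with Kᵢ = Pᵢˢᵃᵗ/P ⇒ P = ΣzᵢPᵢˢᵃᵗ.
P = 0.6233·202.0 + 0.3767·164.8 = 187.9868 kPa
yᵢ = zᵢPᵢˢᵃᵗ/P ⇒ y_1 = 0.6233·202.0/187.9868 = 0.6698

Pbub = 187.9868 kPa, y_1 = 0.6698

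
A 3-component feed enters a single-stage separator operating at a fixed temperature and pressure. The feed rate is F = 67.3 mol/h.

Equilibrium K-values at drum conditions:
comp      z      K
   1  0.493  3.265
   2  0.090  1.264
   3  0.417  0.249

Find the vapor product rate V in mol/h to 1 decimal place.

V = 36.1 mol/h

Newton iteration, ψ⁰ = 0.52:
  ψ = 0.520: g = 0.0198, g' = -1.171 → ψ = 0.537
Converged at ψ = 0.537.
Then V = ψ·F = 0.5368·67.3 = 36.1 mol/h and L = F − V = 31.2 mol/h.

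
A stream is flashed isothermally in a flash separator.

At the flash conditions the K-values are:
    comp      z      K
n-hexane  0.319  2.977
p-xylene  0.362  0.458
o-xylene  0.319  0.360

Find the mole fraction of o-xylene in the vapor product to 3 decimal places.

y_o-xylene = 0.131

Rachford–Rice: g(β) = Σ zᵢ(Kᵢ−1)/(1+β(Kᵢ−1)) = 0.
g(0) = ΣzᵢKᵢ − 1 = 0.230 and g(1) = 1 − Σzᵢ/Kᵢ = -0.784, so a root lies in (0, 1).
Newton iteration, β⁰ = 0.65:
  β = 0.650: g = -0.3765, g' = -0.875 → β = 0.220
  β = 0.220: g = -0.0208, g' = -0.920 → β = 0.197
  β = 0.197: g = 0.0003, g' = -0.950 → β = 0.198
Converged at β = 0.198.
Compositions from xᵢ = zᵢ/(1+β(Kᵢ−1)), yᵢ = Kᵢxᵢ:
  n-hexane: x = 0.229, y = 0.683
  p-xylene: x = 0.405, y = 0.186
  o-xylene: x = 0.365, y = 0.131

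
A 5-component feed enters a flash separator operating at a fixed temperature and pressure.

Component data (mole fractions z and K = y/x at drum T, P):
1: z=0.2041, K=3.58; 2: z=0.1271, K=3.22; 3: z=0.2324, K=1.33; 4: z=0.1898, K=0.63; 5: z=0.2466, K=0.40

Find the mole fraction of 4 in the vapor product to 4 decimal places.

Material balance + equilibrium reduce to Σ zᵢ(Kᵢ−1)/(1+ψ(Kᵢ−1)) = 0.
Check two-phase: ΣzᵢKᵢ = 1.6672 > 1 and Σzᵢ/Kᵢ = 1.1890 > 1, so g(0) = 0.6672 > 0 and g(1) = -0.1890 < 0.
Newton–Raphson from ψ = 0.46:
  ψ = 0.4600: g = 0.15799, g' = -0.6636 → ψ = 0.6981
  ψ = 0.6981: g = 0.01171, g' = -0.5963 → ψ = 0.7177
Converged at ψ = 0.7177.
Compositions from xᵢ = zᵢ/(1+ψ(Kᵢ−1)), yᵢ = Kᵢxᵢ:
  1: x = 0.0716, y = 0.2562
  2: x = 0.0490, y = 0.1578
  3: x = 0.1879, y = 0.2499
  4: x = 0.2584, y = 0.1628
  5: x = 0.4331, y = 0.1732

y_4 = 0.1628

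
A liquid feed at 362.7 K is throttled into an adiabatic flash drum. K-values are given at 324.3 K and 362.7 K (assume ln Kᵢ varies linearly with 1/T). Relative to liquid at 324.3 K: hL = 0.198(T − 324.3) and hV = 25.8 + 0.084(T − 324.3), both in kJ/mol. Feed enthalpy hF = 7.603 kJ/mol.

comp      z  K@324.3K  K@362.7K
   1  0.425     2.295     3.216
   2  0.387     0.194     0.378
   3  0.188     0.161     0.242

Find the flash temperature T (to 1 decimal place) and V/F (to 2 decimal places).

T = 338.4 K, V/F = 0.20

Adiabatic flash: solve Rachford–Rice at each trial T, then check hF = ψ·hV(T) + (1−ψ)·hL(T).
  T = 324.3 K: K = (2.295, 0.194, 0.161), RR gives ψ = 0.076, H_out = 1.969 kJ/mol
  T = 362.7 K: K = (3.216, 0.378, 0.242), RR gives ψ = 0.376, H_out = 15.663 kJ/mol
  T = 343.5 K: K = (2.742, 0.276, 0.200), RR gives ψ = 0.237, H_out = 9.400 kJ/mol
  T = 333.9 K: K = (2.515, 0.233, 0.180), RR gives ψ = 0.162, H_out = 5.904 kJ/mol
  T = 338.7 K: K = (2.628, 0.254, 0.190), RR gives ψ = 0.201, H_out = 7.696 kJ/mol
  T = 336.3 K: K = (2.571, 0.243, 0.185), RR gives ψ = 0.182, H_out = 6.812 kJ/mol
Linear interpolation between T = 336.3 (H_out = 6.812) and T = 338.7 (H_out = 7.696) on hF = 7.603 gives T ≈ 338.4 K, at which ψ = 0.20.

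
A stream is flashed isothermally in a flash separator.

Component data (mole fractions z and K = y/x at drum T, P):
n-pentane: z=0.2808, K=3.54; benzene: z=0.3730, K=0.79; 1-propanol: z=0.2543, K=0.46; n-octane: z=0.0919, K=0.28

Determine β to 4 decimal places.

β = 0.4003

Material balance + equilibrium reduce to Σ zᵢ(Kᵢ−1)/(1+β(Kᵢ−1)) = 0.
Feasibility: ΣzᵢKᵢ = 1.4314, Σzᵢ/Kᵢ = 1.4325 — both > 1, two phases present.
Iterate (Newton) starting at β = 0.5:
  β = 0.5000: g = -0.06482, g' = -0.6276 → β = 0.3967
  β = 0.3967: g = 0.00242, g' = -0.6825 → β = 0.4003
Converged at β = 0.4003.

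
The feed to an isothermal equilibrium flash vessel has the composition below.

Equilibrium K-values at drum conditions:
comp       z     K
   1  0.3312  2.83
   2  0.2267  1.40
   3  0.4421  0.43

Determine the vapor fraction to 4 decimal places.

ψ = 0.5654

Material balance + equilibrium reduce to Σ zᵢ(Kᵢ−1)/(1+ψ(Kᵢ−1)) = 0.
Check two-phase: ΣzᵢKᵢ = 1.4448 > 1 and Σzᵢ/Kᵢ = 1.3071 > 1, so g(0) = 0.4448 > 0 and g(1) = -0.3071 < 0.
Newton iteration, ψ⁰ = 0.5:
  ψ = 0.5000: g = 0.03962, g' = -0.6086 → ψ = 0.5651
  ψ = 0.5651: g = 0.00019, g' = -0.6048 → ψ = 0.5654
Converged at ψ = 0.5654.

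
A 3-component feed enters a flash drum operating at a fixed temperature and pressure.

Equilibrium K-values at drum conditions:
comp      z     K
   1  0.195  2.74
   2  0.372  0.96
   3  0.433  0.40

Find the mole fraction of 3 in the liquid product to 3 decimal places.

Newton–Raphson from V/F = 0.56:
  V/F = 0.560: g = -0.2346, g' = -0.506 → V/F = 0.096
Converged at V/F = 0.096.
Compositions from xᵢ = zᵢ/(1+V/F(Kᵢ−1)), yᵢ = Kᵢxᵢ:
  1: x = 0.167, y = 0.458
  2: x = 0.373, y = 0.358
  3: x = 0.460, y = 0.184

x_3 = 0.460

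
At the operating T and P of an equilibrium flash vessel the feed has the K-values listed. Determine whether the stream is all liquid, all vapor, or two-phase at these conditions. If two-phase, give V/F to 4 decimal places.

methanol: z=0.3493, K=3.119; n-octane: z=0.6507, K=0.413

two-phase, V/F = 0.2880

ΣzᵢKᵢ = 1.3582; Σzᵢ/Kᵢ = 1.6875.
Both exceed 1, so a two-phase solution exists.
Let ψ = V/F and solve Σ zᵢ(Kᵢ−1)/(1+ψ(Kᵢ−1)) = 0.
Iterate (Newton) starting at ψ = 0.3:
  ψ = 0.3000: g = -0.01109, g' = -0.9165 → ψ = 0.2879
  ψ = 0.2879: g = 0.00008, g' = -0.9297 → ψ = 0.2880
Converged at ψ = 0.2880.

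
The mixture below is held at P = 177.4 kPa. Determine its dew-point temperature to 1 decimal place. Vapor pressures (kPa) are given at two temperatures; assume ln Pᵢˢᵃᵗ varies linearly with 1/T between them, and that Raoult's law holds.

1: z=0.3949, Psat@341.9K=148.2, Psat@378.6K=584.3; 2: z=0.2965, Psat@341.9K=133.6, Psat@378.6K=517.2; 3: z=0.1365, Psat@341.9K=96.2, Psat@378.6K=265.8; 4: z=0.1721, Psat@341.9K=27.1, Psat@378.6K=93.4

T = 364.6 K

Dew-point temperature: Σzᵢ·P/Pᵢˢᵃᵗ(T) = 1. Interpolate ln Pᵢˢᵃᵗ = aᵢ + bᵢ/T.
  T = 341.9 K: ΣzᵢP/Pᵢˢᵃᵗ = 2.2447
  T = 378.6 K: ΣzᵢP/Pᵢˢᵃᵗ = 0.6396
  T = 360.2 K: ΣzᵢP/Pᵢˢᵃᵗ = 1.1608
  T = 369.4 K: ΣzᵢP/Pᵢˢᵃᵗ = 0.8550
  T = 364.8 K: ΣzᵢP/Pᵢˢᵃᵗ = 0.9942
  T = 362.5 K: ΣzᵢP/Pᵢˢᵃᵗ = 1.0737
Interpolating between 362.5 K and 364.8 K gives T ≈ 364.6 K.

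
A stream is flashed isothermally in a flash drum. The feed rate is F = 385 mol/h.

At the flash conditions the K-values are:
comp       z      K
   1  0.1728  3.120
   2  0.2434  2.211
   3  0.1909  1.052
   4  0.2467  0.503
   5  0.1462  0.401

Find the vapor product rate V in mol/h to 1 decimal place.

V = 253.2 mol/h

Material balance + equilibrium reduce to Σ zᵢ(Kᵢ−1)/(1+ψ(Kᵢ−1)) = 0.
g(0) = ΣzᵢKᵢ − 1 = 0.4608 and g(1) = 1 − Σzᵢ/Kᵢ = -0.2020, so a root lies in (0, 1).
Newton iteration, ψ⁰ = 0.38:
  ψ = 0.3800: g = 0.14995, g' = -0.5867 → ψ = 0.6356
  ψ = 0.6356: g = 0.01159, g' = -0.5224 → ψ = 0.6578
  ψ = 0.6578: g = -0.00001, g' = -0.5239 → ψ = 0.6577
Converged at ψ = 0.6577.
Then V = ψ·F = 0.6577·385 = 253.2 mol/h and L = F − V = 131.8 mol/h.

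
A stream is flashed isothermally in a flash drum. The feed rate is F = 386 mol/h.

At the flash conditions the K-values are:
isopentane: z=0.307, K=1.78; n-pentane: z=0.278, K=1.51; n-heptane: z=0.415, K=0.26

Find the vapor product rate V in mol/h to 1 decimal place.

V = 58.4 mol/h

Let ψ = V/F and solve Σ zᵢ(Kᵢ−1)/(1+ψ(Kᵢ−1)) = 0.
Feasibility: ΣzᵢKᵢ = 1.074, Σzᵢ/Kᵢ = 1.953 — both > 1, two phases present.
Newton iteration, ψ⁰ = 0.5:
  ψ = 0.500: g = -0.2022, g' = -0.715 → ψ = 0.217
  ψ = 0.217: g = -0.0335, g' = -0.518 → ψ = 0.153
  ψ = 0.153: g = -0.0006, g' = -0.500 → ψ = 0.151
Converged at ψ = 0.151.
Then V = ψ·F = 0.1513·386 = 58.4 mol/h and L = F − V = 327.6 mol/h.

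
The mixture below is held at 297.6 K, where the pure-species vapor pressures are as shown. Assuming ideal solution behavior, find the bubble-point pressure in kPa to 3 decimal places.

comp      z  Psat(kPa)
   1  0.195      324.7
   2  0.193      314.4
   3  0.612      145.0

At the bubble point ψ → 0, so ΣzᵢKᵢ = 1 with Kᵢ = Pᵢˢᵃᵗ/P ⇒ P = ΣzᵢPᵢˢᵃᵗ.
P = 0.195·324.7 + 0.193·314.4 + 0.612·145.0 = 212.736 kPa

Pbub = 212.736 kPa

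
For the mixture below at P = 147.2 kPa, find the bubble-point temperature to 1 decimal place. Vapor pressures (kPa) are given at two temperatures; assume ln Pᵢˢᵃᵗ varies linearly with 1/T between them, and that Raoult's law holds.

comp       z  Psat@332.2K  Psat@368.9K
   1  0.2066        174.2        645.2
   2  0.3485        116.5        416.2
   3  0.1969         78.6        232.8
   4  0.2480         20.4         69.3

T = 343.5 K

Bubble-point temperature: ΣzᵢPᵢˢᵃᵗ(T) = P. Interpolate ln Pᵢˢᵃᵗ = aᵢ + bᵢ/T.
  T = 332.2 K: ΣzᵢPᵢˢᵃᵗ = 97.13 kPa
  T = 368.9 K: ΣzᵢPᵢˢᵃᵗ = 341.37 kPa
  T = 350.5 K: ΣzᵢPᵢˢᵃᵗ = 187.73 kPa
  T = 341.4 K: ΣzᵢPᵢˢᵃᵗ = 136.45 kPa
  T = 345.9 K: ΣzᵢPᵢˢᵃᵗ = 160.09 kPa
  T = 343.6 K: ΣzᵢPᵢˢᵃᵗ = 147.61 kPa
Interpolating between 341.4 K and 343.6 K gives T ≈ 343.5 K.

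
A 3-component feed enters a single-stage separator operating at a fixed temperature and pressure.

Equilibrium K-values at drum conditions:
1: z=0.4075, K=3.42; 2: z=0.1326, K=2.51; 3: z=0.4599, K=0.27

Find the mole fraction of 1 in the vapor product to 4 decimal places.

y_1 = 0.6129

Material balance + equilibrium reduce to Σ zᵢ(Kᵢ−1)/(1+β(Kᵢ−1)) = 0.
Check two-phase: ΣzᵢKᵢ = 1.8506 > 1 and Σzᵢ/Kᵢ = 1.8753 > 1, so g(0) = 0.8506 > 0 and g(1) = -0.8753 < 0.
Newton iteration, β⁰ = 0.41:
  β = 0.4100: g = 0.13954, g' = -1.2158 → β = 0.5248
  β = 0.5248: g = 0.00194, g' = -1.2012 → β = 0.5264
Converged at β = 0.5264.
Compositions from xᵢ = zᵢ/(1+β(Kᵢ−1)), yᵢ = Kᵢxᵢ:
  1: x = 0.1792, y = 0.6129
  2: x = 0.0739, y = 0.1854
  3: x = 0.7469, y = 0.2017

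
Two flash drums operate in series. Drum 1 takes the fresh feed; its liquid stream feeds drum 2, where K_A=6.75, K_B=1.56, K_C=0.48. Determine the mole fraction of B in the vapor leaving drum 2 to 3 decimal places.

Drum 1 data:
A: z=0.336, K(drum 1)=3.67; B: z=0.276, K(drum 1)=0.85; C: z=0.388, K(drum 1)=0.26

Drum 1:
Let ψ₁ = V/F and solve Σ zᵢ(Kᵢ−1)/(1+ψ₁(Kᵢ−1)) = 0.
g(0) = ΣzᵢKᵢ − 1 = 0.569 and g(1) = 1 − Σzᵢ/Kᵢ = -0.909, so a root lies in (0, 1).
Newton–Raphson from ψ₁ = 0.5:
  ψ₁ = 0.500: g = -0.1163, g' = -0.982 → ψ₁ = 0.382
Converged at ψ₁ = 0.382.
Drum-1 compositions:
  A: x = 0.166, y = 0.611
  B: x = 0.293, y = 0.249
  C: x = 0.541, y = 0.141
Drum-2 feed = drum-1 liquid: z₂ = (0.1664, 0.2928, 0.5409).
Drum 2:
Material balance + equilibrium reduce to Σ zᵢ(Kᵢ−1)/(1+ψ₂(Kᵢ−1)) = 0.
g(0) = ΣzᵢKᵢ − 1 = 0.839 and g(1) = 1 − Σzᵢ/Kᵢ = -0.339, so a root lies in (0, 1).
Newton iteration, ψ₂⁰ = 0.5:
  ψ₂ = 0.500: g = -0.0051, g' = -0.689 → ψ₂ = 0.493
Converged at ψ₂ = 0.493.
  A: x = 0.043, y = 0.293
  B: x = 0.229, y = 0.358
  C: x = 0.727, y = 0.349

y_B (drum 2) = 0.358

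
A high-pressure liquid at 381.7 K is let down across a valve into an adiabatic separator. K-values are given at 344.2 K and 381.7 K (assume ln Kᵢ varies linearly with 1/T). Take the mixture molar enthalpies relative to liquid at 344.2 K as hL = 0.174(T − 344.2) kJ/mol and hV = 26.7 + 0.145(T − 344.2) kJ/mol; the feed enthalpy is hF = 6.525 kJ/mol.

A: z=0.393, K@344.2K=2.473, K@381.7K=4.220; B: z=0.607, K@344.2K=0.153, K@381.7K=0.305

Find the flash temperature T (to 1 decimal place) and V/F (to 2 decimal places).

Adiabatic flash: solve Rachford–Rice at each trial T, then check hF = ψ·hV(T) + (1−ψ)·hL(T).
  T = 344.2 K: K = (2.473, 0.153), RR gives ψ = 0.052, H_out = 1.386 kJ/mol
  T = 381.7 K: K = (4.220, 0.305), RR gives ψ = 0.377, H_out = 16.180 kJ/mol
  T = 362.9 K: K = (3.273, 0.220), RR gives ψ = 0.237, H_out = 9.443 kJ/mol
  T = 353.5 K: K = (2.853, 0.184), RR gives ψ = 0.154, H_out = 5.692 kJ/mol
  T = 358.2 K: K = (3.059, 0.201), RR gives ψ = 0.197, H_out = 7.622 kJ/mol
  T = 355.9 K: K = (2.957, 0.193), RR gives ψ = 0.177, H_out = 6.694 kJ/mol
Linear interpolation between T = 353.5 (H_out = 5.692) and T = 355.9 (H_out = 6.694) on hF = 6.525 gives T ≈ 355.5 K, at which ψ = 0.17.

T = 355.5 K, V/F = 0.17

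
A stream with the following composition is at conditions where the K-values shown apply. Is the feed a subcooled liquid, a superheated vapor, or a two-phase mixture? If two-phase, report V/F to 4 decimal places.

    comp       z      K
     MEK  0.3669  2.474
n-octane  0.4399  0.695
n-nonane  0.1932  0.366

two-phase, V/F = 0.4465

ΣzᵢKᵢ = 1.2842; Σzᵢ/Kᵢ = 1.3091.
Both exceed 1, so a two-phase solution exists.
Let ψ = V/F and solve Σ zᵢ(Kᵢ−1)/(1+ψ(Kᵢ−1)) = 0.
Newton–Raphson from ψ = 0.5:
  ψ = 0.5000: g = -0.02630, g' = -0.4877 → ψ = 0.4461
  ψ = 0.4461: g = 0.00020, g' = -0.4960 → ψ = 0.4465
Converged at ψ = 0.4465.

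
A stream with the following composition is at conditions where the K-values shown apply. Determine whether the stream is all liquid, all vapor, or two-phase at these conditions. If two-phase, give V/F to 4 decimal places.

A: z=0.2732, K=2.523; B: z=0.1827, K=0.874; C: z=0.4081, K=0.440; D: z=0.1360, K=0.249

ΣzᵢKᵢ = 1.0624; Σzᵢ/Kᵢ = 1.7910.
Both exceed 1, so a two-phase solution exists.
Rachford–Rice: g(ψ) = Σ zᵢ(Kᵢ−1)/(1+ψ(Kᵢ−1)) = 0.
Newton iteration, ψ⁰ = 0.53:
  ψ = 0.5300: g = -0.28909, g' = -0.6678 → ψ = 0.0971
  ψ = 0.0971: g = -0.01269, g' = -0.7162 → ψ = 0.0794
  ψ = 0.0794: g = 0.00016, g' = -0.7342 → ψ = 0.0796
Converged at ψ = 0.0796.

two-phase, V/F = 0.0796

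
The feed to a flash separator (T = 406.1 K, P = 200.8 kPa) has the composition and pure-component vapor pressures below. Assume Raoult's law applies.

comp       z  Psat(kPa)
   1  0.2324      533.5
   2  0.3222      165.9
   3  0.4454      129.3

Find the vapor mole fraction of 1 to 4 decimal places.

y_1 = 0.3873

Raoult's law: Kᵢ = Pᵢˢᵃᵗ/P = Pᵢˢᵃᵗ/200.8.
  K_1 = 533.5/200.8 = 2.656873, K_2 = 165.9/200.8 = 0.826195, K_3 = 129.3/200.8 = 0.643924
Iterate (Newton) starting at ψ = 0.43:
  ψ = 0.4300: g = -0.02294, g' = -0.3077 → ψ = 0.3555
  ψ = 0.3555: g = 0.00107, g' = -0.3378 → ψ = 0.3586
Converged at ψ = 0.3586.
Compositions from xᵢ = zᵢ/(1+ψ(Kᵢ−1)), yᵢ = Kᵢxᵢ:
  1: x = 0.1458, y = 0.3873
  2: x = 0.3436, y = 0.2839
  3: x = 0.5106, y = 0.3288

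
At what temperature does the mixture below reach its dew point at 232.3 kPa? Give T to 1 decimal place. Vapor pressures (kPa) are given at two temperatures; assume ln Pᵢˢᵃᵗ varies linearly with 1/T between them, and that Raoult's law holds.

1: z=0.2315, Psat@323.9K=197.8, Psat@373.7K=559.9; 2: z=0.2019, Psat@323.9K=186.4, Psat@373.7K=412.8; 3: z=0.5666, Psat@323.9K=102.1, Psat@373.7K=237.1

T = 356.6 K

Dew-point temperature: Σzᵢ·P/Pᵢˢᵃᵗ(T) = 1. Interpolate ln Pᵢˢᵃᵗ = aᵢ + bᵢ/T.
  T = 323.9 K: ΣzᵢP/Pᵢˢᵃᵗ = 1.8126
  T = 373.7 K: ΣzᵢP/Pᵢˢᵃᵗ = 0.7648
  T = 348.8 K: ΣzᵢP/Pᵢˢᵃᵗ = 1.1409
  T = 361.2 K: ΣzᵢP/Pᵢˢᵃᵗ = 0.9283
  T = 355.0 K: ΣzᵢP/Pᵢˢᵃᵗ = 1.0273
  T = 358.1 K: ΣzᵢP/Pᵢˢᵃᵗ = 0.9761
  T = 356.6 K: ΣzᵢP/Pᵢˢᵃᵗ = 1.0004
Interpolating between 356.6 K and 358.1 K gives T ≈ 356.6 K.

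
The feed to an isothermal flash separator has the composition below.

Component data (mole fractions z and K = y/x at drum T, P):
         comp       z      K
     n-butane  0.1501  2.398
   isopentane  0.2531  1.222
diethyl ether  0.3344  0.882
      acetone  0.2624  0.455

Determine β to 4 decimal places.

Let β = V/F and solve Σ zᵢ(Kᵢ−1)/(1+β(Kᵢ−1)) = 0.
Feasibility: ΣzᵢKᵢ = 1.0836, Σzᵢ/Kᵢ = 1.2256 — both > 1, two phases present.
Iterate (Newton) starting at β = 0.5:
  β = 0.5000: g = -0.06443, g' = -0.2643 → β = 0.2562
  β = 0.2562: g = 0.00076, g' = -0.2804 → β = 0.2589
Converged at β = 0.2589.

β = 0.2589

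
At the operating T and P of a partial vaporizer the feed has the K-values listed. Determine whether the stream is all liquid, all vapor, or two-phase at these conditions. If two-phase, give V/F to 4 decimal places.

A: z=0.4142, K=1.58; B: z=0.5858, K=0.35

all liquid

ΣzᵢKᵢ = 0.8595; Σzᵢ/Kᵢ = 1.9359.
Since ΣzᵢKᵢ < 1 the mixture is below its bubble point — single liquid phase.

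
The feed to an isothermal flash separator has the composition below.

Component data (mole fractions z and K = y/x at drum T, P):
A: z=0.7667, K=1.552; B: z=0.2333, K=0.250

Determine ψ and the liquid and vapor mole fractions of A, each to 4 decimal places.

Iterate (Newton) starting at ψ = 0.5:
  ψ = 0.5000: g = 0.05172, g' = -0.4794 → ψ = 0.6079
  ψ = 0.6079: g = -0.00470, g' = -0.5743 → ψ = 0.5997
  ψ = 0.5997: g = -0.00004, g' = -0.5653 → ψ = 0.5996
Converged at ψ = 0.5996.
Compositions from xᵢ = zᵢ/(1+ψ(Kᵢ−1)), yᵢ = Kᵢxᵢ:
  A: x = 0.5760, y = 0.8940
  B: x = 0.4240, y = 0.1060

ψ = 0.5996, x_A = 0.5760, y_A = 0.8940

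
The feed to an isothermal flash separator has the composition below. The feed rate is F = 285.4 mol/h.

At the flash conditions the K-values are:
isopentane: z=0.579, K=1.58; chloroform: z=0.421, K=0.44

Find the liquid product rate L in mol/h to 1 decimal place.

Material balance + equilibrium reduce to Σ zᵢ(Kᵢ−1)/(1+ψ(Kᵢ−1)) = 0.
Feasibility: ΣzᵢKᵢ = 1.100, Σzᵢ/Kᵢ = 1.323 — both > 1, two phases present.
Binary case is linear: z₁(K₁−1)(1+ψ(K₂−1)) + z₂(K₂−1)(1+ψ(K₁−1)) = 0
⇒ ψ = [z₁(K₁−1)+z₂(K₂−1)] / [−(K₁−1)(K₂−1)] = 0.1001/0.3248 = 0.308
Then V = ψ·F = 0.3081·285.4 = 87.9 mol/h and L = F − V = 197.5 mol/h.

L = 197.5 mol/h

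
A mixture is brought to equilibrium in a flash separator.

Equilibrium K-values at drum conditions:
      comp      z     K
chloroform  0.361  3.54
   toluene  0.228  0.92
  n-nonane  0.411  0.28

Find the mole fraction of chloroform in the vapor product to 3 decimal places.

Let ψ = V/F and solve Σ zᵢ(Kᵢ−1)/(1+ψ(Kᵢ−1)) = 0.
g(0) = ΣzᵢKᵢ − 1 = 0.603 and g(1) = 1 − Σzᵢ/Kᵢ = -0.818, so a root lies in (0, 1).
Newton–Raphson from ψ = 0.5:
  ψ = 0.500: g = -0.0774, g' = -0.974 → ψ = 0.420
  ψ = 0.420: g = 0.0001, g' = -0.984 → ψ = 0.421
Converged at ψ = 0.421.
Compositions from xᵢ = zᵢ/(1+ψ(Kᵢ−1)), yᵢ = Kᵢxᵢ:
  chloroform: x = 0.175, y = 0.618
  toluene: x = 0.236, y = 0.217
  n-nonane: x = 0.590, y = 0.165

y_chloroform = 0.618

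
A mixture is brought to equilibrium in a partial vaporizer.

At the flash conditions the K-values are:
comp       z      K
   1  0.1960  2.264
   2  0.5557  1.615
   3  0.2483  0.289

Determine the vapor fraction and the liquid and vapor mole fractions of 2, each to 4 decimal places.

Rachford–Rice: g(ψ) = Σ zᵢ(Kᵢ−1)/(1+ψ(Kᵢ−1)) = 0.
g(0) = ΣzᵢKᵢ − 1 = 0.4130 and g(1) = 1 − Σzᵢ/Kᵢ = -0.2898, so a root lies in (0, 1).
Iterate (Newton) starting at ψ = 0.5:
  ψ = 0.5000: g = 0.13927, g' = -0.5427 → ψ = 0.7566
  ψ = 0.7566: g = -0.02222, g' = -0.7677 → ψ = 0.7277
  ψ = 0.7277: g = -0.00065, g' = -0.7242 → ψ = 0.7268
Converged at ψ = 0.7268.
Compositions from xᵢ = zᵢ/(1+ψ(Kᵢ−1)), yᵢ = Kᵢxᵢ:
  1: x = 0.1022, y = 0.2313
  2: x = 0.3840, y = 0.6202
  3: x = 0.5138, y = 0.1485

ψ = 0.7268, x_2 = 0.3840, y_2 = 0.6202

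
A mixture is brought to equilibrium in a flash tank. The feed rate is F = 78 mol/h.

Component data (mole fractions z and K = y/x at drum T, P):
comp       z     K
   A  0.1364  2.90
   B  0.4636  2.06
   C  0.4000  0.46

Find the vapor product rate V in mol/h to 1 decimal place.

Material balance + equilibrium reduce to Σ zᵢ(Kᵢ−1)/(1+ψ(Kᵢ−1)) = 0.
Check two-phase: ΣzᵢKᵢ = 1.5346 > 1 and Σzᵢ/Kᵢ = 1.1416 > 1, so g(0) = 0.5346 > 0 and g(1) = -0.1416 < 0.
Iterate (Newton) starting at ψ = 0.62:
  ψ = 0.6200: g = 0.09081, g' = -0.5571 → ψ = 0.7830
  ψ = 0.7830: g = -0.00153, g' = -0.5852 → ψ = 0.7804
Converged at ψ = 0.7804.
Then V = ψ·F = 0.7804·78 = 60.9 mol/h and L = F − V = 17.1 mol/h.

V = 60.9 mol/h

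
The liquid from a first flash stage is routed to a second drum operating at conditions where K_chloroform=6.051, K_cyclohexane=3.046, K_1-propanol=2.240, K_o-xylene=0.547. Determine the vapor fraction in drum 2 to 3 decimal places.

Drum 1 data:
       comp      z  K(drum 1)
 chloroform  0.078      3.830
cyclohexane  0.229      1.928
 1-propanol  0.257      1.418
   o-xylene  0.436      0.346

V/F (drum 2) = 0.637

Drum 1:
Rachford–Rice: g(ψ₁) = Σ zᵢ(Kᵢ−1)/(1+ψ₁(Kᵢ−1)) = 0.
Feasibility: ΣzᵢKᵢ = 1.256, Σzᵢ/Kᵢ = 1.580 — both > 1, two phases present.
Iterate (Newton) starting at ψ₁ = 0.59:
  ψ₁ = 0.590: g = -0.1581, g' = -0.693 → ψ₁ = 0.362
  ψ₁ = 0.362: g = -0.0121, g' = -0.617 → ψ₁ = 0.342
Converged at ψ₁ = 0.342.
Drum-1 compositions:
  chloroform: x = 0.040, y = 0.152
  cyclohexane: x = 0.174, y = 0.335
  1-propanol: x = 0.225, y = 0.319
  o-xylene: x = 0.562, y = 0.194
Drum-2 feed = drum-1 liquid: z₂ = (0.0396, 0.1738, 0.2248, 0.5618).
Drum 2:
Newton–Raphson from ψ₂ = 0.5:
  ψ₂ = 0.500: g = 0.0756, g' = -0.583 → ψ₂ = 0.630
  ψ₂ = 0.630: g = 0.0038, g' = -0.531 → ψ₂ = 0.637
Converged at ψ₂ = 0.637.
  chloroform: x = 0.009, y = 0.057
  cyclohexane: x = 0.075, y = 0.230
  1-propanol: x = 0.126, y = 0.281
  o-xylene: x = 0.790, y = 0.432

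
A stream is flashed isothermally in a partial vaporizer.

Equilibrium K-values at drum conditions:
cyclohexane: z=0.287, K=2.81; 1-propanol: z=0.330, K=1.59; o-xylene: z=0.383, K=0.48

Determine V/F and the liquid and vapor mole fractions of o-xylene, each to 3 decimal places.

V/F = 0.807, x_o-xylene = 0.660, y_o-xylene = 0.317

Material balance + equilibrium reduce to Σ zᵢ(Kᵢ−1)/(1+V/F(Kᵢ−1)) = 0.
Check two-phase: ΣzᵢKᵢ = 1.515 > 1 and Σzᵢ/Kᵢ = 1.108 > 1, so g(0) = 0.515 > 0 and g(1) = -0.108 < 0.
Iterate (Newton) starting at V/F = 0.32:
  V/F = 0.320: g = 0.2538, g' = -0.607 → V/F = 0.738
  V/F = 0.738: g = 0.0349, g' = -0.501 → V/F = 0.808
  V/F = 0.808: g = -0.0005, g' = -0.516 → V/F = 0.807
Converged at V/F = 0.807.
Compositions from xᵢ = zᵢ/(1+V/F(Kᵢ−1)), yᵢ = Kᵢxᵢ:
  cyclohexane: x = 0.117, y = 0.328
  1-propanol: x = 0.224, y = 0.356
  o-xylene: x = 0.660, y = 0.317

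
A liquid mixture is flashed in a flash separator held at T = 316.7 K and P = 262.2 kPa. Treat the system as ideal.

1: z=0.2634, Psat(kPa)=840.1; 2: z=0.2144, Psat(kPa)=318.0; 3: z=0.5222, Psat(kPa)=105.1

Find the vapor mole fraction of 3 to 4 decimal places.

y_3 = 0.2579

Raoult's law: Kᵢ = Pᵢˢᵃᵗ/P = Pᵢˢᵃᵗ/262.2.
  K_1 = 840.1/262.2 = 3.204043, K_2 = 318.0/262.2 = 1.212815, K_3 = 105.1/262.2 = 0.400839
Material balance + equilibrium reduce to Σ zᵢ(Kᵢ−1)/(1+β(Kᵢ−1)) = 0.
Feasibility: ΣzᵢKᵢ = 1.3133, Σzᵢ/Kᵢ = 1.5618 — both > 1, two phases present.
Newton–Raphson from β = 0.55:
  β = 0.5500: g = -0.16339, g' = -0.6863 → β = 0.3119
  β = 0.3119: g = 0.00203, g' = -0.7414 → β = 0.3146
Converged at β = 0.3146.
Compositions from xᵢ = zᵢ/(1+β(Kᵢ−1)), yᵢ = Kᵢxᵢ:
  1: x = 0.1555, y = 0.4983
  2: x = 0.2009, y = 0.2437
  3: x = 0.6435, y = 0.2579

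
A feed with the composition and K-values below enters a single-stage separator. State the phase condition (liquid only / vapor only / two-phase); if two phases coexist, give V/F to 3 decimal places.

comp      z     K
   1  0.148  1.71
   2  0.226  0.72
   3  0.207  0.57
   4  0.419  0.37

ΣzᵢKᵢ = 0.689; Σzᵢ/Kᵢ = 1.896.
Since ΣzᵢKᵢ < 1 the mixture is below its bubble point — single liquid phase.

liquid only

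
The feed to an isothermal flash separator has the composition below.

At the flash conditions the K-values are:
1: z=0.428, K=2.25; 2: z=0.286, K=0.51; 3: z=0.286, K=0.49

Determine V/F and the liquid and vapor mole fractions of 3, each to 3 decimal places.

Iterate (Newton) starting at V/F = 0.5:
  V/F = 0.500: g = -0.0522, g' = -0.508 → V/F = 0.397
  V/F = 0.397: g = 0.0006, g' = -0.521 → V/F = 0.398
Converged at V/F = 0.398.
Compositions from xᵢ = zᵢ/(1+V/F(Kᵢ−1)), yᵢ = Kᵢxᵢ:
  1: x = 0.286, y = 0.643
  2: x = 0.355, y = 0.181
  3: x = 0.359, y = 0.176

V/F = 0.398, x_3 = 0.359, y_3 = 0.176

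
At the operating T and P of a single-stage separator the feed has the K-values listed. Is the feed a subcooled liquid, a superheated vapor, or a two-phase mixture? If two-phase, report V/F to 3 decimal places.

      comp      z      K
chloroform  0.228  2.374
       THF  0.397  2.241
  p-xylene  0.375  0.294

ΣzᵢKᵢ = 1.541; Σzᵢ/Kᵢ = 1.549.
Both exceed 1, so a two-phase solution exists.
Material balance + equilibrium reduce to Σ zᵢ(Kᵢ−1)/(1+ψ(Kᵢ−1)) = 0.
Newton–Raphson from ψ = 0.5:
  ψ = 0.500: g = 0.0805, g' = -0.831 → ψ = 0.597
  ψ = 0.597: g = -0.0025, g' = -0.890 → ψ = 0.594
Converged at ψ = 0.594.

two-phase, V/F = 0.594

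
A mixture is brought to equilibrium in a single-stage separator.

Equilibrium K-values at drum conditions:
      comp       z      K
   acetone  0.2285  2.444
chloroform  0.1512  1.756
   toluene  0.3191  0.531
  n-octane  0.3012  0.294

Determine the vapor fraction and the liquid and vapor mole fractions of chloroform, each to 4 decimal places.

ψ = 0.1128, x_chloroform = 0.1393, y_chloroform = 0.2446

Let ψ = V/F and solve Σ zᵢ(Kᵢ−1)/(1+ψ(Kᵢ−1)) = 0.
Check two-phase: ΣzᵢKᵢ = 1.0820 > 1 and Σzᵢ/Kᵢ = 1.8050 > 1, so g(0) = 0.0820 > 0 and g(1) = -0.8050 < 0.
Iterate (Newton) starting at ψ = 0.44:
  ψ = 0.4400: g = -0.20950, g' = -0.6542 → ψ = 0.1197
  ψ = 0.1197: g = -0.00471, g' = -0.6769 → ψ = 0.1128
Converged at ψ = 0.1128.
Compositions from xᵢ = zᵢ/(1+ψ(Kᵢ−1)), yᵢ = Kᵢxᵢ:
  acetone: x = 0.1965, y = 0.4802
  chloroform: x = 0.1393, y = 0.2446
  toluene: x = 0.3369, y = 0.1789
  n-octane: x = 0.3273, y = 0.0962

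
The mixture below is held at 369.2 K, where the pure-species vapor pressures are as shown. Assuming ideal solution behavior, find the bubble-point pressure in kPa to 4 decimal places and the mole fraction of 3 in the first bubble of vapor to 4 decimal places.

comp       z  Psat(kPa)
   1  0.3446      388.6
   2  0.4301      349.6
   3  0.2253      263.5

At the bubble point ψ → 0, so ΣzᵢKᵢ = 1 with Kᵢ = Pᵢˢᵃᵗ/P ⇒ P = ΣzᵢPᵢˢᵃᵗ.
P = 0.3446·388.6 + 0.4301·349.6 + 0.2253·263.5 = 343.6411 kPa
yᵢ = zᵢPᵢˢᵃᵗ/P ⇒ y_3 = 0.2253·263.5/343.6411 = 0.1728

Pbub = 343.6411 kPa, y_3 = 0.1728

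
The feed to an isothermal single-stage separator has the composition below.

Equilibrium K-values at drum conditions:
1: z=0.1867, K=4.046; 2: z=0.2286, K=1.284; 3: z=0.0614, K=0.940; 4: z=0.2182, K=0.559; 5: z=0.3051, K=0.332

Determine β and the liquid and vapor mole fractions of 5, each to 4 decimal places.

Rachford–Rice: g(β) = Σ zᵢ(Kᵢ−1)/(1+β(Kᵢ−1)) = 0.
g(0) = ΣzᵢKᵢ − 1 = 0.3299 and g(1) = 1 − Σzᵢ/Kᵢ = -0.5988, so a root lies in (0, 1).
Newton–Raphson from β = 0.5:
  β = 0.5000: g = -0.15101, g' = -0.6633 → β = 0.2723
  β = 0.2723: g = 0.00887, g' = -0.7919 → β = 0.2835
  β = 0.2835: g = 0.00008, g' = -0.7774 → β = 0.2836
Converged at β = 0.2836.
Compositions from xᵢ = zᵢ/(1+β(Kᵢ−1)), yᵢ = Kᵢxᵢ:
  1: x = 0.1002, y = 0.4053
  2: x = 0.2116, y = 0.2716
  3: x = 0.0625, y = 0.0587
  4: x = 0.2494, y = 0.1394
  5: x = 0.3764, y = 0.1250

β = 0.2836, x_5 = 0.3764, y_5 = 0.1250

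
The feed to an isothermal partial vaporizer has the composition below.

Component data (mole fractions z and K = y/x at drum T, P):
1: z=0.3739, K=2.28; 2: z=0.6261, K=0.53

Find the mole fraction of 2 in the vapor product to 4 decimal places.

y_2 = 0.3877

Material balance + equilibrium reduce to Σ zᵢ(Kᵢ−1)/(1+β(Kᵢ−1)) = 0.
g(0) = ΣzᵢKᵢ − 1 = 0.1843 and g(1) = 1 − Σzᵢ/Kᵢ = -0.3453, so a root lies in (0, 1).
Binary case is linear: z₁(K₁−1)(1+β(K₂−1)) + z₂(K₂−1)(1+β(K₁−1)) = 0
⇒ β = [z₁(K₁−1)+z₂(K₂−1)] / [−(K₁−1)(K₂−1)] = 0.18432/0.60160 = 0.3064
Compositions from xᵢ = zᵢ/(1+β(Kᵢ−1)), yᵢ = Kᵢxᵢ:
  1: x = 0.2686, y = 0.6123
  2: x = 0.7314, y = 0.3877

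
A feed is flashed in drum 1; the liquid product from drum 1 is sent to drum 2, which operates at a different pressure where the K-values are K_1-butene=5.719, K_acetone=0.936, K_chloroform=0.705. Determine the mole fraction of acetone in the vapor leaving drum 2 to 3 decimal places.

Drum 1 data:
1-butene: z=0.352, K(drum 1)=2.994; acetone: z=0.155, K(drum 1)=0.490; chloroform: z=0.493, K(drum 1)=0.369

Drum 1:
Let ψ₁ = V/F and solve Σ zᵢ(Kᵢ−1)/(1+ψ₁(Kᵢ−1)) = 0.
Feasibility: ΣzᵢKᵢ = 1.312, Σzᵢ/Kᵢ = 1.770 — both > 1, two phases present.
Iterate (Newton) starting at ψ₁ = 0.5:
  ψ₁ = 0.500: g = -0.2091, g' = -0.843 → ψ₁ = 0.252
  ψ₁ = 0.252: g = 0.0067, g' = -0.951 → ψ₁ = 0.259
Converged at ψ₁ = 0.259.
Drum-1 compositions:
  1-butene: x = 0.232, y = 0.695
  acetone: x = 0.179, y = 0.088
  chloroform: x = 0.589, y = 0.217
Drum-2 feed = drum-1 liquid: z₂ = (0.2321, 0.1786, 0.5893).
Drum 2:
Material balance + equilibrium reduce to Σ zᵢ(Kᵢ−1)/(1+ψ₂(Kᵢ−1)) = 0.
g(0) = ΣzᵢKᵢ − 1 = 0.910 and g(1) = 1 − Σzᵢ/Kᵢ = -0.067, so a root lies in (0, 1).
Newton iteration, ψ₂⁰ = 0.35:
  ψ₂ = 0.350: g = 0.2076, g' = -0.800 → ψ₂ = 0.610
  ψ₂ = 0.610: g = 0.0588, g' = -0.421 → ψ₂ = 0.749
  ψ₂ = 0.749: g = 0.0064, g' = -0.337 → ψ₂ = 0.768
Converged at ψ₂ = 0.768.
  1-butene: x = 0.050, y = 0.287
  acetone: x = 0.188, y = 0.176
  chloroform: x = 0.762, y = 0.537

y_acetone (drum 2) = 0.176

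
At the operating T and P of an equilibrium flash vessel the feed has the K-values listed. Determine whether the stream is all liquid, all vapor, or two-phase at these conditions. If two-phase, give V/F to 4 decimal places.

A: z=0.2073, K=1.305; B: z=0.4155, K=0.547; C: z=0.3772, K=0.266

ΣzᵢKᵢ = 0.5981; Σzᵢ/Kᵢ = 2.3365.
Since ΣzᵢKᵢ < 1 the mixture is below its bubble point — single liquid phase.

all liquid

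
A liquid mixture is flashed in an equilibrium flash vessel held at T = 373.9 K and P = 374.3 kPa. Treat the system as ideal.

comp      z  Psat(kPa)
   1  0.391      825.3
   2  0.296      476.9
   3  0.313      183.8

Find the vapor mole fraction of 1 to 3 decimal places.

y_1 = 0.415

Raoult's law: Kᵢ = Pᵢˢᵃᵗ/P = Pᵢˢᵃᵗ/374.3.
  K_1 = 825.3/374.3 = 2.20492, K_2 = 476.9/374.3 = 1.27411, K_3 = 183.8/374.3 = 0.49105
Material balance + equilibrium reduce to Σ zᵢ(Kᵢ−1)/(1+ψ(Kᵢ−1)) = 0.
g(0) = ΣzᵢKᵢ − 1 = 0.393 and g(1) = 1 − Σzᵢ/Kᵢ = -0.047, so a root lies in (0, 1).
Newton iteration, ψ⁰ = 0.49:
  ψ = 0.490: g = 0.1555, g' = -0.386 → ψ = 0.893
Converged at ψ = 0.893.
Compositions from xᵢ = zᵢ/(1+ψ(Kᵢ−1)), yᵢ = Kᵢxᵢ:
  1: x = 0.188, y = 0.415
  2: x = 0.238, y = 0.303
  3: x = 0.574, y = 0.282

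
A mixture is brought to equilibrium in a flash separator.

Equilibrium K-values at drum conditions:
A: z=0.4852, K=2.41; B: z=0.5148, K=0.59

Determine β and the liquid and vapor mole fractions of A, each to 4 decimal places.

Material balance + equilibrium reduce to Σ zᵢ(Kᵢ−1)/(1+β(Kᵢ−1)) = 0.
Check two-phase: ΣzᵢKᵢ = 1.4731 > 1 and Σzᵢ/Kᵢ = 1.0739 > 1, so g(0) = 0.4731 > 0 and g(1) = -0.0739 < 0.
Iterate (Newton) starting at β = 0.62:
  β = 0.6200: g = 0.08202, g' = -0.4302 → β = 0.8106
  β = 0.8106: g = 0.00309, g' = -0.4042 → β = 0.8183
Converged at β = 0.8183.
Compositions from xᵢ = zᵢ/(1+β(Kᵢ−1)), yᵢ = Kᵢxᵢ:
  A: x = 0.2253, y = 0.5429
  B: x = 0.7747, y = 0.4571

β = 0.8183, x_A = 0.2253, y_A = 0.5429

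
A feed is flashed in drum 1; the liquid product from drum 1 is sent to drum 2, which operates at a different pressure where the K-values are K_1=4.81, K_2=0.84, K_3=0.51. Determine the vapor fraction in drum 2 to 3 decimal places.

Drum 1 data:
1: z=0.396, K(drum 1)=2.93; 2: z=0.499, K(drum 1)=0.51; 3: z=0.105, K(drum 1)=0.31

V/F (drum 2) = 0.691

Drum 1:
Material balance + equilibrium reduce to Σ zᵢ(Kᵢ−1)/(1+ψ₁(Kᵢ−1)) = 0.
Check two-phase: ΣzᵢKᵢ = 1.447 > 1 and Σzᵢ/Kᵢ = 1.452 > 1, so g(0) = 0.447 > 0 and g(1) = -0.452 < 0.
Newton–Raphson from ψ₁ = 0.54:
  ψ₁ = 0.540: g = -0.0737, g' = -0.702 → ψ₁ = 0.435
  ψ₁ = 0.435: g = 0.0012, g' = -0.731 → ψ₁ = 0.437
Converged at ψ₁ = 0.437.
Drum-1 compositions:
  1: x = 0.215, y = 0.630
  2: x = 0.635, y = 0.324
  3: x = 0.150, y = 0.047
Drum-2 feed = drum-1 liquid: z₂ = (0.2149, 0.6348, 0.1503).
Drum 2:
Material balance + equilibrium reduce to Σ zᵢ(Kᵢ−1)/(1+ψ₂(Kᵢ−1)) = 0.
Check two-phase: ΣzᵢKᵢ = 1.644 > 1 and Σzᵢ/Kᵢ = 1.095 > 1, so g(0) = 0.644 > 0 and g(1) = -0.095 < 0.
Newton iteration, ψ₂⁰ = 0.5:
  ψ₂ = 0.500: g = 0.0739, g' = -0.452 → ψ₂ = 0.663
  ψ₂ = 0.663: g = 0.0093, g' = -0.350 → ψ₂ = 0.690
  ψ₂ = 0.690: g = 0.0001, g' = -0.340 → ψ₂ = 0.691
Converged at ψ₂ = 0.691.
  1: x = 0.059, y = 0.285
  2: x = 0.714, y = 0.599
  3: x = 0.227, y = 0.116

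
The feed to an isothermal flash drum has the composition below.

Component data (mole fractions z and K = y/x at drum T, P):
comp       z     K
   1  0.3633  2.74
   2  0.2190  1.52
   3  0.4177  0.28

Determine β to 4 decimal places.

Material balance + equilibrium reduce to Σ zᵢ(Kᵢ−1)/(1+β(Kᵢ−1)) = 0.
Check two-phase: ΣzᵢKᵢ = 1.4453 > 1 and Σzᵢ/Kᵢ = 1.7685 > 1, so g(0) = 0.4453 > 0 and g(1) = -0.7685 < 0.
Newton–Raphson from β = 0.36:
  β = 0.3600: g = 0.07863, g' = -0.8524 → β = 0.4522
  β = 0.4522: g = 0.00001, g' = -0.8594 → β = 0.4523
Converged at β = 0.4523.

β = 0.4523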